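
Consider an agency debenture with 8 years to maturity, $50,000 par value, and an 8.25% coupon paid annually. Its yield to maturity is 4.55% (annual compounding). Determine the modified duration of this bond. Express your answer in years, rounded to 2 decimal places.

6.09 years

Periodic yield y = 0.0455. First find Macaulay duration:
  t   CF        PV=CF/(1+0.0455)^t    t·PV
  1     4,125.00     3,945.4806     3,945.4806
  2     4,125.00     3,773.7739     7,547.5478
  3     4,125.00     3,609.5399    10,828.6196
  4     4,125.00     3,452.4532    13,809.8129
  5     4,125.00     3,302.2030    16,511.0150
  6     4,125.00     3,158.4916    18,950.9498
  7     4,125.00     3,021.0346    21,147.2419
  8    54,125.00    37,914.5244   303,316.1949
  Σ                 62,177.5012   396,056.8625
P = 62,177.5012; Macaulay duration = 396,056.8625 / 62,177.5012 = 6.36978 years.
Modified duration = D_Mac / (1 + y) = 6.36978 / 1.0455 = 6.09257 years.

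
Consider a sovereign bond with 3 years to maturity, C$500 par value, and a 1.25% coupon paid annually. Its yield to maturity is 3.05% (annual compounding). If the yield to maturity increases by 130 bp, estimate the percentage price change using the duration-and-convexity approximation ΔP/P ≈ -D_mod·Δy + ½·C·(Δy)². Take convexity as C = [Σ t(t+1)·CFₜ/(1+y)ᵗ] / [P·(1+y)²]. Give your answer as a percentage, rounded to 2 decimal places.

With y = 0.0305:
  t   CF        PV=CF/(1+0.0305)^t    t·PV        t(t+1)·PV
  1         6.25         6.0650         6.0650          12.1300
  2         6.25         5.8855        11.7710          35.3131
  3       506.25       462.6164     1,387.8493       5,551.3971
  Σ                    474.5670     1,405.6853       5,598.8402
P = 474.5670; D_Mac = 2.96204 yrs; D_mod = 2.87437 yrs; C = 11.10976.
Duration effect: -2.87437 × (+0.013) = -0.037367
Convexity effect: 0.5 × 11.10976 × (0.013)² = +0.0009388
ΔP/P ≈ -0.037367 + 0.0009388 = -0.036428 = -3.6428%.

-3.64%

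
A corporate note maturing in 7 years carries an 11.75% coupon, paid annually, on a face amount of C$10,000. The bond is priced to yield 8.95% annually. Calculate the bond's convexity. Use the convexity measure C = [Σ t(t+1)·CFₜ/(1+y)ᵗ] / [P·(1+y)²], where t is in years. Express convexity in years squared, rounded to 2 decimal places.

31.86

With y = 0.0895:
  t   CF        PV=CF/(1+0.0895)^t    t·PV        t(t+1)·PV
  1     1,175.00     1,078.4764     1,078.4764       2,156.9527
  2     1,175.00       989.8819     1,979.7639       5,939.2916
  3     1,175.00       908.5653     2,725.6960      10,902.7840
  4     1,175.00       833.9287     3,335.7149      16,678.5743
  5     1,175.00       765.4233     3,827.1166      22,962.6998
  6     1,175.00       702.5455     4,215.2730      29,506.9112
  7    11,175.00     6,132.7730    42,929.4110     343,435.2879
  Σ                 11,411.5942    60,091.4517     431,582.5015
P = 11,411.5942.
Convexity = Σ t(t+1)·PV / [P·(1+y)²] = 431,582.5015 / (11,411.5942 × 1.187010) = 31.86127.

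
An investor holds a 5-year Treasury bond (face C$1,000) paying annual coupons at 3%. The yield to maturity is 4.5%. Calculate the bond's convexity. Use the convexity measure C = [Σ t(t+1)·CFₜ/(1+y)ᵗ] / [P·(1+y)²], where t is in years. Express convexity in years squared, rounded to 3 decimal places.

25.327

With y = 0.045:
  t   CF        PV=CF/(1+0.045)^t    t·PV        t(t+1)·PV
  1        30.00        28.7081        28.7081          57.4163
  2        30.00        27.4719        54.9438         164.8314
  3        30.00        26.2889        78.8667         315.4668
  4        30.00        25.1568       100.6274         503.1368
  5     1,030.00       826.5246     4,132.6229      24,795.7373
  Σ                    934.1503     4,395.7689      25,836.5886
P = 934.1503.
Convexity = Σ t(t+1)·PV / [P·(1+y)²] = 25,836.5886 / (934.1503 × 1.092025) = 25.32712.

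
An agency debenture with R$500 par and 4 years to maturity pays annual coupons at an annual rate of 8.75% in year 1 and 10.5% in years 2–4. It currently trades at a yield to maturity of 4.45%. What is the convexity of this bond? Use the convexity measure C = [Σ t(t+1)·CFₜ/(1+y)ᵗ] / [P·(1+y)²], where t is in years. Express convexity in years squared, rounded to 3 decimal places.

15.589

With y = 0.0445:
  t   CF        PV=CF/(1+0.0445)^t    t·PV        t(t+1)·PV
  1        43.75        41.8861        41.8861          83.7721
  2        52.50        48.1219        96.2437         288.7312
  3        52.50        46.0717       138.2150         552.8601
  4       552.50       464.1929     1,856.7716       9,283.8582
  Σ                    600.2725     2,133.1165      10,209.2216
P = 600.2725.
Convexity = Σ t(t+1)·PV / [P·(1+y)²] = 10,209.2216 / (600.2725 × 1.090980) = 15.58932.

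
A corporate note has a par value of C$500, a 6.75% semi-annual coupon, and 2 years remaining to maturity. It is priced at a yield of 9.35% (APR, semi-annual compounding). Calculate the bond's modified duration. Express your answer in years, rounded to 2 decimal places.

1.82 years

Periodic yield y = 0.04675. First find Macaulay duration:
  t   CF        PV=CF/(1+0.04675)^t    t·PV
  1       16.875        16.1213        16.1213
  2       16.875        15.4013        30.8026
  3       16.875        14.7135        44.1404
  4      516.875       430.5401     1,722.1606
  Σ                    476.7762     1,813.2249
P = 476.7762; Macaulay duration = 1,813.2249 / 476.7762 = 3.80309 half-year periods = 1.90155 years.
Modified duration = D_Mac / (1 + y) = 1.90155 / 1.04675 = 1.81662 years.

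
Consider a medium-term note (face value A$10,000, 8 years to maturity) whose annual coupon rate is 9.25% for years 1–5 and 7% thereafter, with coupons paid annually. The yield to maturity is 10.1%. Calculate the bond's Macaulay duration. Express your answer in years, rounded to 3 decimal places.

Periodic yield y = 0.101. Discount each cash flow and weight by its year:
  t   CF        PV=CF/(1+0.101)^t    t·PV
  1       925.00       840.1453       840.1453
  2       925.00       763.0748     1,526.1495
  3       925.00       693.0743     2,079.2228
  4       925.00       629.4952     2,517.9810
  5       925.00       571.7486     2,858.7432
  6       700.00       392.9833     2,357.9000
  7       700.00       356.9331     2,498.5316
  8    10,700.00     4,955.4743    39,643.7942
  Σ                  9,202.9289    54,322.4676
Price P = Σ PV = 9,202.9289.
Macaulay duration = Σ(t·PV) / P = 54,322.4676 / 9,202.9289 = 5.90274 years.

5.903 years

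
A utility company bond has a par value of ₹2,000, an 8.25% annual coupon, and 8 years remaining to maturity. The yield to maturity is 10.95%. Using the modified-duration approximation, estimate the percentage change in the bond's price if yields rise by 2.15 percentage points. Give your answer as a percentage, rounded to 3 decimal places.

Periodic yield y = 0.1095. Modified duration first:
  t   CF        PV=CF/(1+0.1095)^t    t·PV
  1       165.00       148.7156       148.7156
  2       165.00       134.0384       268.0769
  3       165.00       120.8098       362.4293
  4       165.00       108.8867       435.5467
  5       165.00        98.1403       490.7015
  6       165.00        88.4545       530.7272
  7       165.00        79.7247       558.0728
  8     2,165.00       942.8431     7,542.7452
  Σ                  1,721.6132    10,337.0151
P = 1,721.6132; D_Mac = 6.00426 yrs; D_mod = 6.00426/(1+0.1095) = 5.41168 yrs.
ΔP/P ≈ -D_mod · Δy = -5.41168 × (+0.0215) = -0.116351 = -11.6351%.

-11.635%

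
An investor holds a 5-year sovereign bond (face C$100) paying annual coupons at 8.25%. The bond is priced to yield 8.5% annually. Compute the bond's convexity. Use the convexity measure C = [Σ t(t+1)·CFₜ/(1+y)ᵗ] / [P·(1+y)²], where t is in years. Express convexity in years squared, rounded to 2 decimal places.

20.71

With y = 0.085:
  t   CF        PV=CF/(1+0.085)^t    t·PV        t(t+1)·PV
  1         8.25         7.6037         7.6037          15.2074
  2         8.25         7.0080        14.0160          42.0480
  3         8.25         6.4590        19.3770          77.5079
  4         8.25         5.9530        23.8120         119.0598
  5       108.25        71.9912       359.9558       2,159.7350
  Σ                     99.0148       424.7645       2,413.5581
P = 99.0148.
Convexity = Σ t(t+1)·PV / [P·(1+y)²] = 2,413.5581 / (99.0148 × 1.177225) = 20.70608.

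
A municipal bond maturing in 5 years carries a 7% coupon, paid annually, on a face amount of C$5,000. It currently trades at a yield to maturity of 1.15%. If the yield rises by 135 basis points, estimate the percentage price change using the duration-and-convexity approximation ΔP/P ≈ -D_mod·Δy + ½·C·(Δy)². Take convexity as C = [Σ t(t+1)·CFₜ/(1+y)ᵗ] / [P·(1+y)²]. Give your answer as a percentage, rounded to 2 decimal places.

-5.73%

With y = 0.0115:
  t   CF        PV=CF/(1+0.0115)^t    t·PV        t(t+1)·PV
  1       350.00       346.0208       346.0208         692.0415
  2       350.00       342.0868       684.1735       2,052.5206
  3       350.00       338.1975     1,014.5925       4,058.3699
  4       350.00       334.3524     1,337.4098       6,687.0488
  5     5,350.00     5,052.7097    25,263.5485     151,581.2909
  Σ                  6,413.3672    28,645.7450     165,071.2717
P = 6,413.3672; D_Mac = 4.46657 yrs; D_mod = 4.41579 yrs; C = 25.15670.
Duration effect: -4.41579 × (+0.0135) = -0.059613
Convexity effect: 0.5 × 25.15670 × (0.0135)² = +0.0022924
ΔP/P ≈ -0.059613 + 0.0022924 = -0.057321 = -5.7321%.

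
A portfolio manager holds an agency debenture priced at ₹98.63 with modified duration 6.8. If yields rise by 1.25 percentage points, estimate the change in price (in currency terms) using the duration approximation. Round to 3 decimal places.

Duration approximation: ΔP/P ≈ -D_mod · Δy = -6.8 × (+0.0125) = -0.085000.
ΔP ≈ 98.63 × (-0.085000) = -8.38355.

-₹8.384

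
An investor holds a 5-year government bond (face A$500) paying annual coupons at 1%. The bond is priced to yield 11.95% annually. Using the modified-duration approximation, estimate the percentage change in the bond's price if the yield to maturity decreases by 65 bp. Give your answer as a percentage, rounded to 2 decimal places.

+2.83%

Periodic yield y = 0.1195. Modified duration first:
  t   CF        PV=CF/(1+0.1195)^t    t·PV
  1         5.00         4.4663         4.4663
  2         5.00         3.9895         7.9791
  3         5.00         3.5637        10.6910
  4         5.00         3.1833        12.7331
  5       505.00       287.1910     1,435.9552
  Σ                    302.3938     1,471.8246
P = 302.3938; D_Mac = 4.86724 yrs; D_mod = 4.86724/(1+0.1195) = 4.34770 yrs.
ΔP/P ≈ -D_mod · Δy = -4.34770 × (-0.0065) = +0.028260 = +2.8260%.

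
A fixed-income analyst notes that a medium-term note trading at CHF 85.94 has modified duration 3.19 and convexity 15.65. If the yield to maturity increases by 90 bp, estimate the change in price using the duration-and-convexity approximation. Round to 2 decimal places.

-CHF 2.41

Duration effect: -D_mod·Δy = -3.19 × (+0.009) = -0.028710
Convexity effect: ½·C·(Δy)² = 0.5 × 15.65 × (0.009)² = +0.000633825
ΔP/P ≈ -0.028710 + 0.000633825 = -0.028076175
ΔP ≈ 85.94 × (-0.028076175) = -2.4128664795.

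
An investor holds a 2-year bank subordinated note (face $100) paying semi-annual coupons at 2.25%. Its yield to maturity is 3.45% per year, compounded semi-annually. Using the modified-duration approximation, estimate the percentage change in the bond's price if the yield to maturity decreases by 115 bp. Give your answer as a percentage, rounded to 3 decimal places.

+2.223%

Periodic yield y = 0.01725. Modified duration first:
  t   CF        PV=CF/(1+0.01725)^t    t·PV
  1        1.125         1.1059         1.1059
  2        1.125         1.0872         2.1743
  3        1.125         1.0687         3.2062
  4      101.125        94.4382       377.7528
  Σ                     97.7000       384.2393
P = 97.7000; D_Mac = 3.93285 half-year periods = 1.96642 yrs; D_mod = 1.96642/(1+0.01725) = 1.93308 yrs.
ΔP/P ≈ -D_mod · Δy = -1.93308 × (-0.0115) = +0.022230 = +2.2230%.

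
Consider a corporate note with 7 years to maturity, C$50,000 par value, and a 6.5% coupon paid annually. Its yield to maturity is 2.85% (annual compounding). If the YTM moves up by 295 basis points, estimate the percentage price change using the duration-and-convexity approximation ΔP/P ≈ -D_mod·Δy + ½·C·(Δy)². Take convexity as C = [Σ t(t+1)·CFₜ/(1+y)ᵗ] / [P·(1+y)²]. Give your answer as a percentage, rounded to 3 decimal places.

With y = 0.0285:
  t   CF        PV=CF/(1+0.0285)^t    t·PV        t(t+1)·PV
  1     3,250.00     3,159.9417     3,159.9417       6,319.8833
  2     3,250.00     3,072.3789     6,144.7577      18,434.2732
  3     3,250.00     2,987.2425     8,961.7274      35,846.9095
  4     3,250.00     2,904.4652    11,617.8608      58,089.3039
  5     3,250.00     2,823.9817    14,119.9086      84,719.4515
  6     3,250.00     2,745.7285    16,474.3707     115,320.5952
  7    53,250.00    43,741.0838   306,187.5868   2,449,500.6944
  Σ                 61,434.8222   366,666.1537   2,768,231.1110
P = 61,434.8222; D_Mac = 5.96838 yrs; D_mod = 5.80299 yrs; C = 42.59701.
Duration effect: -5.80299 × (+0.0295) = -0.171188
Convexity effect: 0.5 × 42.59701 × (0.0295)² = +0.0185350
ΔP/P ≈ -0.171188 + 0.0185350 = -0.152653 = -15.2653%.

-15.265%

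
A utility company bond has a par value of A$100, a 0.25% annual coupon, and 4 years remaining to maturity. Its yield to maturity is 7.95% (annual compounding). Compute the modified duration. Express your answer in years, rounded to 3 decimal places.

3.689 years

Periodic yield y = 0.0795. First find Macaulay duration:
  t   CF        PV=CF/(1+0.0795)^t    t·PV
  1         0.25         0.2316         0.2316
  2         0.25         0.2145         0.4291
  3         0.25         0.1987         0.5962
  4       100.25        73.8234       295.2934
  Σ                     74.4682       296.5503
P = 74.4682; Macaulay duration = 296.5503 / 74.4682 = 3.98224 years.
Modified duration = D_Mac / (1 + y) = 3.98224 / 1.0795 = 3.68897 years.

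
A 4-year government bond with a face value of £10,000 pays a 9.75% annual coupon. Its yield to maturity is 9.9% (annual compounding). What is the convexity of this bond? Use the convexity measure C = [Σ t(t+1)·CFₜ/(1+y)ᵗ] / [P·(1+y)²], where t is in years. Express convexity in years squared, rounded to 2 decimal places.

13.80

With y = 0.099:
  t   CF        PV=CF/(1+0.099)^t    t·PV        t(t+1)·PV
  1       975.00       887.1702       887.1702       1,774.3403
  2       975.00       807.2522     1,614.5044       4,843.5131
  3       975.00       734.5334     2,203.6001       8,814.4006
  4    10,975.00     7,523.3932    30,093.5727     150,467.8637
  Σ                  9,952.3489    34,798.8474     165,900.1177
P = 9,952.3489.
Convexity = Σ t(t+1)·PV / [P·(1+y)²] = 165,900.1177 / (9,952.3489 × 1.207801) = 13.80148.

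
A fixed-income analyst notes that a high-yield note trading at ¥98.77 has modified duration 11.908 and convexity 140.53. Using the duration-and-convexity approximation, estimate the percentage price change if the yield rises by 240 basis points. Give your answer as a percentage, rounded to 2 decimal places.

-24.53%

Duration effect: -D_mod·Δy = -11.908 × (+0.024) = -0.285792
Convexity effect: ½·C·(Δy)² = 0.5 × 140.53 × (0.024)² = +0.04047264
ΔP/P ≈ -0.285792 + 0.04047264 = -0.24531936
= -24.531936%.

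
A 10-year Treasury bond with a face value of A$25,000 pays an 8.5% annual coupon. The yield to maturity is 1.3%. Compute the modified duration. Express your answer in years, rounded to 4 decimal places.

Periodic yield y = 0.013. First find Macaulay duration:
  t   CF        PV=CF/(1+0.013)^t    t·PV
  1     2,125.00     2,097.7295     2,097.7295
  2     2,125.00     2,070.8090     4,141.6180
  3     2,125.00     2,044.2340     6,132.7019
  4     2,125.00     2,018.0000     8,071.9998
  5     2,125.00     1,992.1026     9,960.5131
  6     2,125.00     1,966.5376    11,799.2258
  7     2,125.00     1,941.3007    13,589.1051
  8     2,125.00     1,916.3877    15,331.1015
  9     2,125.00     1,891.7944    17,026.1492
  10   27,125.00    23,838.3007   238,383.0067
  Σ                 41,777.1961   326,533.1507
P = 41,777.1961; Macaulay duration = 326,533.1507 / 41,777.1961 = 7.81606 years.
Modified duration = D_Mac / (1 + y) = 7.81606 / 1.013 = 7.71576 years.

7.7158 years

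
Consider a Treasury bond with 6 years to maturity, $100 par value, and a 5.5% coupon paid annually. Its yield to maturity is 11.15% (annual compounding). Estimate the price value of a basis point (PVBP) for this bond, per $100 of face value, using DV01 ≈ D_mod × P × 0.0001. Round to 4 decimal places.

$0.0353

Periodic yield y = 0.1115.
  t   CF        PV=CF/(1+0.1115)^t    t·PV
  1         5.50         4.9483         4.9483
  2         5.50         4.4519         8.9038
  3         5.50         4.0053        12.0159
  4         5.50         3.6035        14.4140
  5         5.50         3.2420        16.2101
  6       105.50        55.9494       335.6966
  Σ                     76.2004       392.1886
P = 76.2004; D_Mac = 5.14681 yrs; D_mod = 4.63050 yrs.
DV01 ≈ 4.63050 × 76.2004 × 0.0001 = 0.035285.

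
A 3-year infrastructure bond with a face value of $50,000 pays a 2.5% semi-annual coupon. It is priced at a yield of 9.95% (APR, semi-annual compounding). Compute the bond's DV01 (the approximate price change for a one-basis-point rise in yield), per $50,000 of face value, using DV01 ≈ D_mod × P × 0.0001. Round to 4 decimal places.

Periodic yield y = 0.04975.
  t   CF        PV=CF/(1+0.04975)^t    t·PV
  1       625.00       595.3799       595.3799
  2       625.00       567.1635     1,134.3269
  3       625.00       540.2843     1,620.8530
  4       625.00       514.6790     2,058.7162
  5       625.00       490.2873     2,451.4363
  6    50,625.00    37,831.1668   226,987.0009
  Σ                 40,538.9608   234,847.7131
P = 40,538.9608; D_Mac = 5.79314 half-year periods = 2.89657 yrs; D_mod = 2.75929 yrs.
DV01 ≈ 2.75929 × 40,538.9608 × 0.0001 = 11.185888.

$11.1859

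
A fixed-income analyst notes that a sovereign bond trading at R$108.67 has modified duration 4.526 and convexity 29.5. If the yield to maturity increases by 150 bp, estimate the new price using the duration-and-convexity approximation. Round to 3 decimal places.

Duration effect: -D_mod·Δy = -4.526 × (+0.015) = -0.067890
Convexity effect: ½·C·(Δy)² = 0.5 × 29.5 × (0.015)² = +0.00331875
ΔP/P ≈ -0.067890 + 0.00331875 = -0.06457125
New price ≈ 108.67 × (1 - 0.06457125) = 101.6530422625.

R$101.653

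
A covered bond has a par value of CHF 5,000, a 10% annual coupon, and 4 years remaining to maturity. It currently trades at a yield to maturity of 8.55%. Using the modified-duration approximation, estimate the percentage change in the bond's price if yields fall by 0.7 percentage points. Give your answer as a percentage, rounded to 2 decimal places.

+2.26%

Periodic yield y = 0.0855. Modified duration first:
  t   CF        PV=CF/(1+0.0855)^t    t·PV
  1       500.00       460.6172       460.6172
  2       500.00       424.3365       848.6729
  3       500.00       390.9134     1,172.7401
  4     5,500.00     3,961.3515    15,845.4059
  Σ                  5,237.2185    18,327.4362
P = 5,237.2185; D_Mac = 3.49946 yrs; D_mod = 3.49946/(1+0.0855) = 3.22382 yrs.
ΔP/P ≈ -D_mod · Δy = -3.22382 × (-0.007) = +0.022567 = +2.2567%.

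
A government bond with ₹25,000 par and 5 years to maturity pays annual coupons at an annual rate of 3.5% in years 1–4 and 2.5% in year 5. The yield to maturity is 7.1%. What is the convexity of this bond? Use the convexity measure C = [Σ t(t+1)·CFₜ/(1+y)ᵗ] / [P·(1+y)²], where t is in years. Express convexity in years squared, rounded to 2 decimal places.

With y = 0.071:
  t   CF        PV=CF/(1+0.071)^t    t·PV        t(t+1)·PV
  1       875.00       816.9935       816.9935       1,633.9869
  2       875.00       762.8324     1,525.6647       4,576.9942
  3       875.00       712.2618     2,136.7853       8,547.1414
  4       875.00       665.0437     2,660.1747      13,300.8736
  5    25,625.00    18,185.1346    90,925.6730     545,554.0380
  Σ                 21,142.2659    98,065.2913     573,613.0341
P = 21,142.2659.
Convexity = Σ t(t+1)·PV / [P·(1+y)²] = 573,613.0341 / (21,142.2659 × 1.147041) = 23.65313.

23.65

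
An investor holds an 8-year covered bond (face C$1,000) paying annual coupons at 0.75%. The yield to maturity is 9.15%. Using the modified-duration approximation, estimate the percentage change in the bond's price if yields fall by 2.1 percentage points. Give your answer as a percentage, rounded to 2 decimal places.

Periodic yield y = 0.0915. Modified duration first:
  t   CF        PV=CF/(1+0.0915)^t    t·PV
  1         7.50         6.8713         6.8713
  2         7.50         6.2953        12.5905
  3         7.50         5.7675        17.3026
  4         7.50         5.2840        21.1362
  5         7.50         4.8411        24.2054
  6         7.50         4.4353        26.6115
  7         7.50         4.0635        28.4442
  8     1,007.50       500.0980     4,000.7842
  Σ                    537.6559     4,137.9458
P = 537.6559; D_Mac = 7.69627 yrs; D_mod = 7.69627/(1+0.0915) = 7.05110 yrs.
ΔP/P ≈ -D_mod · Δy = -7.05110 × (-0.021) = +0.148073 = +14.8073%.

+14.81%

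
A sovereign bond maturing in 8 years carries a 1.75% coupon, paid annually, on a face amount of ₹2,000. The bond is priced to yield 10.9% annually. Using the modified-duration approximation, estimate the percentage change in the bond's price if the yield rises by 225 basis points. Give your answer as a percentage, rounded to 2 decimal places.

Periodic yield y = 0.109. Modified duration first:
  t   CF        PV=CF/(1+0.109)^t    t·PV
  1        35.00        31.5600        31.5600
  2        35.00        28.4580        56.9161
  3        35.00        25.6610        76.9830
  4        35.00        23.1389        92.5554
  5        35.00        20.8646       104.3231
  6        35.00        18.8139       112.8834
  7        35.00        16.9647       118.7532
  8     2,035.00       889.4306     7,115.4444
  Σ                  1,054.8917     7,709.4185
P = 1,054.8917; D_Mac = 7.30826 yrs; D_mod = 7.30826/(1+0.109) = 6.58995 yrs.
ΔP/P ≈ -D_mod · Δy = -6.58995 × (+0.0225) = -0.148274 = -14.8274%.

-14.83%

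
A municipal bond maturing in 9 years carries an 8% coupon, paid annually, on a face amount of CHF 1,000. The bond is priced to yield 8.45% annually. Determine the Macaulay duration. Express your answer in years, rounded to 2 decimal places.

6.71 years

Periodic yield y = 0.0845. Discount each cash flow and weight by its year:
  t   CF        PV=CF/(1+0.0845)^t    t·PV
  1        80.00        73.7667        73.7667
  2        80.00        68.0191       136.0382
  3        80.00        62.7193       188.1579
  4        80.00        57.8325       231.3299
  5        80.00        53.3264       266.6320
  6        80.00        49.1714       295.0285
  7        80.00        45.3402       317.3812
  8        80.00        41.8074       334.4595
  9     1,080.00       520.4245     4,683.8207
  Σ                    972.4075     6,526.6145
Price P = Σ PV = 972.4075.
Macaulay duration = Σ(t·PV) / P = 6,526.6145 / 972.4075 = 6.71181 years.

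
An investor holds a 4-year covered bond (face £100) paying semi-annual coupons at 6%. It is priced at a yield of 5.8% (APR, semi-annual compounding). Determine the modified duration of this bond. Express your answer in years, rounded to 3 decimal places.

Periodic yield y = 0.029. First find Macaulay duration:
  t   CF        PV=CF/(1+0.029)^t    t·PV
  1         3.00         2.9155         2.9155
  2         3.00         2.8333         5.6666
  3         3.00         2.7534         8.2603
  4         3.00         2.6758        10.7034
  5         3.00         2.6004        13.0021
  6         3.00         2.5271        15.1628
  7         3.00         2.4559        17.1914
  8       103.00        81.9434       655.5476
  Σ                    100.7049       728.4496
P = 100.7049; Macaulay duration = 728.4496 / 100.7049 = 7.23350 half-year periods = 3.61675 years.
Modified duration = D_Mac / (1 + y) = 3.61675 / 1.029 = 3.51482 years.

3.515 years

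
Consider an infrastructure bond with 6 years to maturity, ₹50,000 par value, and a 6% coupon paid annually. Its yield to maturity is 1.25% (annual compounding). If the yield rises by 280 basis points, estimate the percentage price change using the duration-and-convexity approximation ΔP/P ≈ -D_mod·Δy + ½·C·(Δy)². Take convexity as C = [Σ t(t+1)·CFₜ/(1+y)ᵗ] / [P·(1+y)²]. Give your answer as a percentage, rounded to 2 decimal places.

With y = 0.0125:
  t   CF        PV=CF/(1+0.0125)^t    t·PV        t(t+1)·PV
  1     3,000.00     2,962.9630     2,962.9630       5,925.9259
  2     3,000.00     2,926.3832     5,852.7663      17,558.2990
  3     3,000.00     2,890.2550     8,670.7650      34,683.0598
  4     3,000.00     2,854.5728    11,418.2913      57,091.4565
  5     3,000.00     2,819.3312    14,096.6559      84,579.9356
  6    53,000.00    49,193.2684   295,159.6106   2,066,117.2740
  Σ                 63,646.7736   338,161.0521   2,265,955.9508
P = 63,646.7736; D_Mac = 5.31309 yrs; D_mod = 5.24750 yrs; C = 34.72842.
Duration effect: -5.24750 × (+0.028) = -0.146930
Convexity effect: 0.5 × 34.72842 × (0.028)² = +0.0136135
ΔP/P ≈ -0.146930 + 0.0136135 = -0.133316 = -13.3316%.

-13.33%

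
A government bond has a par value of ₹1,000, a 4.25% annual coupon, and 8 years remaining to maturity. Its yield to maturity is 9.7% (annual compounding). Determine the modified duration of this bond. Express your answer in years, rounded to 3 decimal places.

6.114 years

Periodic yield y = 0.097. First find Macaulay duration:
  t   CF        PV=CF/(1+0.097)^t    t·PV
  1        42.50        38.7420        38.7420
  2        42.50        35.3163        70.6327
  3        42.50        32.1936        96.5807
  4        42.50        29.3469       117.3877
  5        42.50        26.7520       133.7599
  6        42.50        24.3865       146.3189
  7        42.50        22.2302       155.6111
  8     1,042.50       497.0763     3,976.6103
  Σ                    706.0437     4,735.6432
P = 706.0437; Macaulay duration = 4,735.6432 / 706.0437 = 6.70729 years.
Modified duration = D_Mac / (1 + y) = 6.70729 / 1.097 = 6.11422 years.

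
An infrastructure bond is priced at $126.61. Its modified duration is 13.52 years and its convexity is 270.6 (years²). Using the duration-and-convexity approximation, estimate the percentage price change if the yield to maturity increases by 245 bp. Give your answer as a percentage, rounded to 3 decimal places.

Duration effect: -D_mod·Δy = -13.52 × (+0.0245) = -0.331240
Convexity effect: ½·C·(Δy)² = 0.5 × 270.6 × (0.0245)² = +0.081213825
ΔP/P ≈ -0.331240 + 0.081213825 = -0.250026175
= -25.0026175%.

-25.003%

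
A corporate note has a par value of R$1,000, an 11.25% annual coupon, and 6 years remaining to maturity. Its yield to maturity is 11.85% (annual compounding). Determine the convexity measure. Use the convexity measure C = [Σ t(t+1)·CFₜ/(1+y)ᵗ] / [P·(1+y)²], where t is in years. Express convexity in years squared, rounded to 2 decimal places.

23.72

With y = 0.1185:
  t   CF        PV=CF/(1+0.1185)^t    t·PV        t(t+1)·PV
  1       112.50       100.5811       100.5811         201.1623
  2       112.50        89.9250       179.8500         539.5501
  3       112.50        80.3979       241.1936         964.7745
  4       112.50        71.8801       287.5203       1,437.6017
  5       112.50        64.2647       321.3236       1,927.9414
  6     1,112.50       568.1776     3,409.0655      23,863.4582
  Σ                    975.2264     4,539.5341      28,934.4881
P = 975.2264.
Convexity = Σ t(t+1)·PV / [P·(1+y)²] = 28,934.4881 / (975.2264 × 1.251042) = 23.71583.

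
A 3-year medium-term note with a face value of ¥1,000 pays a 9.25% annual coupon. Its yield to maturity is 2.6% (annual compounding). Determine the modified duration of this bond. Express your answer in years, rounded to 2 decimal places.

Periodic yield y = 0.026. First find Macaulay duration:
  t   CF        PV=CF/(1+0.026)^t    t·PV
  1        92.50        90.1559        90.1559
  2        92.50        87.8713       175.7426
  3     1,092.50     1,011.5314     3,034.5942
  Σ                  1,189.5586     3,300.4927
P = 1,189.5586; Macaulay duration = 3,300.4927 / 1,189.5586 = 2.77455 years.
Modified duration = D_Mac / (1 + y) = 2.77455 / 1.026 = 2.70424 years.

2.70 years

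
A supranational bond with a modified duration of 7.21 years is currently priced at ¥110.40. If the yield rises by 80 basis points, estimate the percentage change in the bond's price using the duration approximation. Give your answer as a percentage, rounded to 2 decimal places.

Duration approximation: ΔP/P ≈ -D_mod · Δy = -7.21 × (+0.008) = -0.057680.
As a percentage: -5.7680%.

-5.77%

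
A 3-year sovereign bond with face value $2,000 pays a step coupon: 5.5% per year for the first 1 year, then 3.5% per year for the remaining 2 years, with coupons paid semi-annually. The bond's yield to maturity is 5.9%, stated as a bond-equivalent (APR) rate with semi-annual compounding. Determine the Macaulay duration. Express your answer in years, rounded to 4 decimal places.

2.8261 years

Periodic yield y = 0.0295. Discount each cash flow and weight by its period:
  t   CF        PV=CF/(1+0.0295)^t    t·PV
  1        55.00        53.4240        53.4240
  2        55.00        51.8931       103.7863
  3        35.00        32.0766        96.2299
  4        35.00        31.1575       124.6300
  5        35.00        30.2647       151.3235
  6     2,035.00     1,709.2528    10,255.5170
  Σ                  1,908.0688    10,784.9107
Price P = Σ PV = 1,908.0688.
Macaulay duration = Σ(t·PV) / P = 10,784.9107 / 1,908.0688 = 5.65227 half-year periods.
In years: 5.65227 / 2 = 2.82613 years.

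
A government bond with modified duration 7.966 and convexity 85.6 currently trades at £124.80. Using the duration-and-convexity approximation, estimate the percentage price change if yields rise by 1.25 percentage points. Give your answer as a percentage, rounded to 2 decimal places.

-9.29%

Duration effect: -D_mod·Δy = -7.966 × (+0.0125) = -0.099575
Convexity effect: ½·C·(Δy)² = 0.5 × 85.6 × (0.0125)² = +0.0066875
ΔP/P ≈ -0.099575 + 0.0066875 = -0.0928875
= -9.28875%.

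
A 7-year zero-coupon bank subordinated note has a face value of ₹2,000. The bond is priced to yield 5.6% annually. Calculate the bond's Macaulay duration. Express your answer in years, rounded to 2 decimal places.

A zero-coupon bond has a single cash flow at maturity, so its Macaulay duration equals its maturity: 7 years.

7.00 years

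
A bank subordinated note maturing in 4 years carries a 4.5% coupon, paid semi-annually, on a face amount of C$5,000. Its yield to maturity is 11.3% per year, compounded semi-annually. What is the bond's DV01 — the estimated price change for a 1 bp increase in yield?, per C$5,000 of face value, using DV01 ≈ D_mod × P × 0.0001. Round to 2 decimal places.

C$1.36

Periodic yield y = 0.0565.
  t   CF        PV=CF/(1+0.0565)^t    t·PV
  1       112.50       106.4837       106.4837
  2       112.50       100.7891       201.5782
  3       112.50        95.3990       286.1971
  4       112.50        90.2972       361.1890
  5       112.50        85.4683       427.3415
  6       112.50        80.8976       485.3855
  7       112.50        76.5713       535.9991
  8     5,112.50     3,293.6490    26,349.1917
  Σ                  3,929.5552    28,753.3657
P = 3,929.5552; D_Mac = 7.31721 half-year periods = 3.65860 yrs; D_mod = 3.46295 yrs.
DV01 ≈ 3.46295 × 3,929.5552 × 0.0001 = 1.360784.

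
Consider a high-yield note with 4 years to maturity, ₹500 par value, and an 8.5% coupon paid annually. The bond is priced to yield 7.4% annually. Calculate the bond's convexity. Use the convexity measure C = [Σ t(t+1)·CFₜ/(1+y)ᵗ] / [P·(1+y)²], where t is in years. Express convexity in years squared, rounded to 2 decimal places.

With y = 0.074:
  t   CF        PV=CF/(1+0.074)^t    t·PV        t(t+1)·PV
  1        42.50        39.5717        39.5717          79.1434
  2        42.50        36.8452        73.6903         221.0709
  3        42.50        34.3065       102.9194         411.6777
  4       542.50       407.7393     1,630.9574       8,154.7868
  Σ                    518.4627     1,847.1388       8,866.6788
P = 518.4627.
Convexity = Σ t(t+1)·PV / [P·(1+y)²] = 8,866.6788 / (518.4627 × 1.153476) = 14.82637.

14.83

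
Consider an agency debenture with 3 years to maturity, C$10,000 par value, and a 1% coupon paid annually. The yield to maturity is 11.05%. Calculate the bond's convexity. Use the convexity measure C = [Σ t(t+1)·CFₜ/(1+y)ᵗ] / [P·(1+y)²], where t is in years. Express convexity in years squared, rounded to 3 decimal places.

With y = 0.1105:
  t   CF        PV=CF/(1+0.1105)^t    t·PV        t(t+1)·PV
  1       100.00        90.0495        90.0495         180.0991
  2       100.00        81.0892       162.1783         486.5350
  3    10,100.00     7,375.0622    22,125.1865      88,500.7459
  Σ                  7,546.2009    22,377.4144      89,167.3800
P = 7,546.2009.
Convexity = Σ t(t+1)·PV / [P·(1+y)²] = 89,167.3800 / (7,546.2009 × 1.233210) = 9.58165.

9.582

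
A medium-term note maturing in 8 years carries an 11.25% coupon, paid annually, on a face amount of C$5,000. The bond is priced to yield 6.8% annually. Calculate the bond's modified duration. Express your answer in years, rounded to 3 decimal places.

5.569 years

Periodic yield y = 0.068. First find Macaulay duration:
  t   CF        PV=CF/(1+0.068)^t    t·PV
  1       562.50       526.6854       526.6854
  2       562.50       493.1511       986.3022
  3       562.50       461.7520     1,385.2559
  4       562.50       432.3520     1,729.4082
  5       562.50       404.8240     2,024.1201
  6       562.50       379.0487     2,274.2922
  7       562.50       354.9145     2,484.4016
  8     5,562.50     3,286.2455    26,289.9639
  Σ                  6,338.9732    37,700.4295
P = 6,338.9732; Macaulay duration = 37,700.4295 / 6,338.9732 = 5.94740 years.
Modified duration = D_Mac / (1 + y) = 5.94740 / 1.068 = 5.56873 years.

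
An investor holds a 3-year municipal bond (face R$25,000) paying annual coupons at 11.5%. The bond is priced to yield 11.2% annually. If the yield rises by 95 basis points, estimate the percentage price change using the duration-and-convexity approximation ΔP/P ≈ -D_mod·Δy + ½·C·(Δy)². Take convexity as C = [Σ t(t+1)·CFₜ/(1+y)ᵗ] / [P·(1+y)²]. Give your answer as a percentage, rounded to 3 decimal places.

-2.271%

With y = 0.112:
  t   CF        PV=CF/(1+0.112)^t    t·PV        t(t+1)·PV
  1     2,875.00     2,585.4317     2,585.4317       5,170.8633
  2     2,875.00     2,325.0285     4,650.0569      13,950.1708
  3    27,875.00    20,272.1828    60,816.5485     243,266.1939
  Σ                 25,182.6429    68,052.0371     262,387.2280
P = 25,182.6429; D_Mac = 2.70234 yrs; D_mod = 2.43016 yrs; C = 8.42620.
Duration effect: -2.43016 × (+0.0095) = -0.023087
Convexity effect: 0.5 × 8.42620 × (0.0095)² = +0.0003802
ΔP/P ≈ -0.023087 + 0.0003802 = -0.022706 = -2.2706%.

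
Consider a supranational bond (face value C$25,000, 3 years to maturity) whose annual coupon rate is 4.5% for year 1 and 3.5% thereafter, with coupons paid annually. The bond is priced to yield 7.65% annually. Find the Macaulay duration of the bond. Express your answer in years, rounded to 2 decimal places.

Periodic yield y = 0.0765. Discount each cash flow and weight by its year:
  t   CF        PV=CF/(1+0.0765)^t    t·PV
  1     1,125.00     1,045.0534     1,045.0534
  2       875.00       755.0574     1,510.1149
  3    25,875.00    20,741.4090    62,224.2271
  Σ                 22,541.5199    64,779.3954
Price P = Σ PV = 22,541.5199.
Macaulay duration = Σ(t·PV) / P = 64,779.3954 / 22,541.5199 = 2.87378 years.

2.87 years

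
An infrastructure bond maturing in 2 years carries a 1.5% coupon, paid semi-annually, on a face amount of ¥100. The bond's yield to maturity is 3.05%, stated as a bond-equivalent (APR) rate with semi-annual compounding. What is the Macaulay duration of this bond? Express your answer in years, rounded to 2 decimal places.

Periodic yield y = 0.01525. Discount each cash flow and weight by its period:
  t   CF        PV=CF/(1+0.01525)^t    t·PV
  1         0.75         0.7387         0.7387
  2         0.75         0.7276         1.4553
  3         0.75         0.7167         2.1501
  4       100.75        94.8316       379.3264
  Σ                     97.0147       383.6705
Price P = Σ PV = 97.0147.
Macaulay duration = Σ(t·PV) / P = 383.6705 / 97.0147 = 3.95477 half-year periods.
In years: 3.95477 / 2 = 1.97738 years.

1.98 years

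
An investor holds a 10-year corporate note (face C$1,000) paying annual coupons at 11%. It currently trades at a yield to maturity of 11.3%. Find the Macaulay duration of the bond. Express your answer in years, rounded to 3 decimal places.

6.506 years

Periodic yield y = 0.113. Discount each cash flow and weight by its year:
  t   CF        PV=CF/(1+0.113)^t    t·PV
  1       110.00        98.8320        98.8320
  2       110.00        88.7978       177.5957
  3       110.00        79.7824       239.3473
  4       110.00        71.6823       286.7293
  5       110.00        64.4046       322.0230
  6       110.00        57.8658       347.1946
  7       110.00        51.9908       363.9356
  8       110.00        46.7123       373.6985
  9       110.00        41.9697       377.7276
  10    1,110.00       380.5146     3,805.1461
  Σ                    982.5524     6,392.2296
Price P = Σ PV = 982.5524.
Macaulay duration = Σ(t·PV) / P = 6,392.2296 / 982.5524 = 6.50574 years.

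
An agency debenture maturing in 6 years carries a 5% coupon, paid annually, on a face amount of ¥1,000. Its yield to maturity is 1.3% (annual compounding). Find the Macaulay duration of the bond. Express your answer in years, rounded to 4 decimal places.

5.3996 years

Periodic yield y = 0.013. Discount each cash flow and weight by its year:
  t   CF        PV=CF/(1+0.013)^t    t·PV
  1        50.00        49.3583        49.3583
  2        50.00        48.7249        97.4498
  3        50.00        48.0996       144.2989
  4        50.00        47.4824       189.9294
  5        50.00        46.8730       234.3650
  6     1,050.00       971.7009     5,830.2057
  Σ                  1,212.2392     6,545.6072
Price P = Σ PV = 1,212.2392.
Macaulay duration = Σ(t·PV) / P = 6,545.6072 / 1,212.2392 = 5.39960 years.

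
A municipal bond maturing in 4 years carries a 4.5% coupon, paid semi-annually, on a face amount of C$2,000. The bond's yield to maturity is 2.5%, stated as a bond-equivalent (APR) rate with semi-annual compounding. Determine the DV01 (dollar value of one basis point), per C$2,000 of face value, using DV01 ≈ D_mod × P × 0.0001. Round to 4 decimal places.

Periodic yield y = 0.0125.
  t   CF        PV=CF/(1+0.0125)^t    t·PV
  1        45.00        44.4444        44.4444
  2        45.00        43.8957        87.7915
  3        45.00        43.3538       130.0615
  4        45.00        42.8186       171.2744
  5        45.00        42.2900       211.4498
  6        45.00        41.7679       250.6072
  7        45.00        41.2522       288.7655
  8     2,045.00     1,851.5398    14,812.3186
  Σ                  2,151.3625    15,996.7129
P = 2,151.3625; D_Mac = 7.43562 half-year periods = 3.71781 yrs; D_mod = 3.67191 yrs.
DV01 ≈ 3.67191 × 2,151.3625 × 0.0001 = 0.789961.

C$0.7900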